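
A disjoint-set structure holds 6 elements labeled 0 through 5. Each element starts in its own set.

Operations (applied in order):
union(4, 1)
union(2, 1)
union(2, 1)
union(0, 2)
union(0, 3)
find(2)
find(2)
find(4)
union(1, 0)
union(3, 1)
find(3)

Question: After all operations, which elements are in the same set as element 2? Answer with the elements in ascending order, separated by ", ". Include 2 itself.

Step 1: union(4, 1) -> merged; set of 4 now {1, 4}
Step 2: union(2, 1) -> merged; set of 2 now {1, 2, 4}
Step 3: union(2, 1) -> already same set; set of 2 now {1, 2, 4}
Step 4: union(0, 2) -> merged; set of 0 now {0, 1, 2, 4}
Step 5: union(0, 3) -> merged; set of 0 now {0, 1, 2, 3, 4}
Step 6: find(2) -> no change; set of 2 is {0, 1, 2, 3, 4}
Step 7: find(2) -> no change; set of 2 is {0, 1, 2, 3, 4}
Step 8: find(4) -> no change; set of 4 is {0, 1, 2, 3, 4}
Step 9: union(1, 0) -> already same set; set of 1 now {0, 1, 2, 3, 4}
Step 10: union(3, 1) -> already same set; set of 3 now {0, 1, 2, 3, 4}
Step 11: find(3) -> no change; set of 3 is {0, 1, 2, 3, 4}
Component of 2: {0, 1, 2, 3, 4}

Answer: 0, 1, 2, 3, 4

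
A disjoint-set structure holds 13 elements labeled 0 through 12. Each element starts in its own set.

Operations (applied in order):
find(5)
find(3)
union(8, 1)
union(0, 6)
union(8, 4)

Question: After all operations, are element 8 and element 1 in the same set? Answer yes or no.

Answer: yes

Derivation:
Step 1: find(5) -> no change; set of 5 is {5}
Step 2: find(3) -> no change; set of 3 is {3}
Step 3: union(8, 1) -> merged; set of 8 now {1, 8}
Step 4: union(0, 6) -> merged; set of 0 now {0, 6}
Step 5: union(8, 4) -> merged; set of 8 now {1, 4, 8}
Set of 8: {1, 4, 8}; 1 is a member.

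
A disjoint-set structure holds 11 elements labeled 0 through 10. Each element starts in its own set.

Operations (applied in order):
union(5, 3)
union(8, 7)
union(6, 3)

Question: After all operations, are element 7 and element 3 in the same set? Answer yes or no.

Answer: no

Derivation:
Step 1: union(5, 3) -> merged; set of 5 now {3, 5}
Step 2: union(8, 7) -> merged; set of 8 now {7, 8}
Step 3: union(6, 3) -> merged; set of 6 now {3, 5, 6}
Set of 7: {7, 8}; 3 is not a member.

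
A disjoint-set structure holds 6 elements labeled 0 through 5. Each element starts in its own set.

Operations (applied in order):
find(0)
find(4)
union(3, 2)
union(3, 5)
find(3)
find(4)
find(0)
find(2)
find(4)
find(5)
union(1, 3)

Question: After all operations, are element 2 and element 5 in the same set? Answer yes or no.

Step 1: find(0) -> no change; set of 0 is {0}
Step 2: find(4) -> no change; set of 4 is {4}
Step 3: union(3, 2) -> merged; set of 3 now {2, 3}
Step 4: union(3, 5) -> merged; set of 3 now {2, 3, 5}
Step 5: find(3) -> no change; set of 3 is {2, 3, 5}
Step 6: find(4) -> no change; set of 4 is {4}
Step 7: find(0) -> no change; set of 0 is {0}
Step 8: find(2) -> no change; set of 2 is {2, 3, 5}
Step 9: find(4) -> no change; set of 4 is {4}
Step 10: find(5) -> no change; set of 5 is {2, 3, 5}
Step 11: union(1, 3) -> merged; set of 1 now {1, 2, 3, 5}
Set of 2: {1, 2, 3, 5}; 5 is a member.

Answer: yes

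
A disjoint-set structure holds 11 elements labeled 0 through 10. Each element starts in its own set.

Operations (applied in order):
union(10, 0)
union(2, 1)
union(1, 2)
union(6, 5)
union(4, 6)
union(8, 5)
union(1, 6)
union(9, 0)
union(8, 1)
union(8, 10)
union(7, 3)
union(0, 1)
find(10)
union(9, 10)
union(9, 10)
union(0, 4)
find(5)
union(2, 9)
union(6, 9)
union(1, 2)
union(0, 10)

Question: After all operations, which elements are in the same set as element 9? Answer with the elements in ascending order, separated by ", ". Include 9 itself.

Answer: 0, 1, 2, 4, 5, 6, 8, 9, 10

Derivation:
Step 1: union(10, 0) -> merged; set of 10 now {0, 10}
Step 2: union(2, 1) -> merged; set of 2 now {1, 2}
Step 3: union(1, 2) -> already same set; set of 1 now {1, 2}
Step 4: union(6, 5) -> merged; set of 6 now {5, 6}
Step 5: union(4, 6) -> merged; set of 4 now {4, 5, 6}
Step 6: union(8, 5) -> merged; set of 8 now {4, 5, 6, 8}
Step 7: union(1, 6) -> merged; set of 1 now {1, 2, 4, 5, 6, 8}
Step 8: union(9, 0) -> merged; set of 9 now {0, 9, 10}
Step 9: union(8, 1) -> already same set; set of 8 now {1, 2, 4, 5, 6, 8}
Step 10: union(8, 10) -> merged; set of 8 now {0, 1, 2, 4, 5, 6, 8, 9, 10}
Step 11: union(7, 3) -> merged; set of 7 now {3, 7}
Step 12: union(0, 1) -> already same set; set of 0 now {0, 1, 2, 4, 5, 6, 8, 9, 10}
Step 13: find(10) -> no change; set of 10 is {0, 1, 2, 4, 5, 6, 8, 9, 10}
Step 14: union(9, 10) -> already same set; set of 9 now {0, 1, 2, 4, 5, 6, 8, 9, 10}
Step 15: union(9, 10) -> already same set; set of 9 now {0, 1, 2, 4, 5, 6, 8, 9, 10}
Step 16: union(0, 4) -> already same set; set of 0 now {0, 1, 2, 4, 5, 6, 8, 9, 10}
Step 17: find(5) -> no change; set of 5 is {0, 1, 2, 4, 5, 6, 8, 9, 10}
Step 18: union(2, 9) -> already same set; set of 2 now {0, 1, 2, 4, 5, 6, 8, 9, 10}
Step 19: union(6, 9) -> already same set; set of 6 now {0, 1, 2, 4, 5, 6, 8, 9, 10}
Step 20: union(1, 2) -> already same set; set of 1 now {0, 1, 2, 4, 5, 6, 8, 9, 10}
Step 21: union(0, 10) -> already same set; set of 0 now {0, 1, 2, 4, 5, 6, 8, 9, 10}
Component of 9: {0, 1, 2, 4, 5, 6, 8, 9, 10}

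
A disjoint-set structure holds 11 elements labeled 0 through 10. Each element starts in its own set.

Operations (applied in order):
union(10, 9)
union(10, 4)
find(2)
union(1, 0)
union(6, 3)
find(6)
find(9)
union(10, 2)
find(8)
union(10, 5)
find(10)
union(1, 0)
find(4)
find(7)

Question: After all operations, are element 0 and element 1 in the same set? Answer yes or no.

Answer: yes

Derivation:
Step 1: union(10, 9) -> merged; set of 10 now {9, 10}
Step 2: union(10, 4) -> merged; set of 10 now {4, 9, 10}
Step 3: find(2) -> no change; set of 2 is {2}
Step 4: union(1, 0) -> merged; set of 1 now {0, 1}
Step 5: union(6, 3) -> merged; set of 6 now {3, 6}
Step 6: find(6) -> no change; set of 6 is {3, 6}
Step 7: find(9) -> no change; set of 9 is {4, 9, 10}
Step 8: union(10, 2) -> merged; set of 10 now {2, 4, 9, 10}
Step 9: find(8) -> no change; set of 8 is {8}
Step 10: union(10, 5) -> merged; set of 10 now {2, 4, 5, 9, 10}
Step 11: find(10) -> no change; set of 10 is {2, 4, 5, 9, 10}
Step 12: union(1, 0) -> already same set; set of 1 now {0, 1}
Step 13: find(4) -> no change; set of 4 is {2, 4, 5, 9, 10}
Step 14: find(7) -> no change; set of 7 is {7}
Set of 0: {0, 1}; 1 is a member.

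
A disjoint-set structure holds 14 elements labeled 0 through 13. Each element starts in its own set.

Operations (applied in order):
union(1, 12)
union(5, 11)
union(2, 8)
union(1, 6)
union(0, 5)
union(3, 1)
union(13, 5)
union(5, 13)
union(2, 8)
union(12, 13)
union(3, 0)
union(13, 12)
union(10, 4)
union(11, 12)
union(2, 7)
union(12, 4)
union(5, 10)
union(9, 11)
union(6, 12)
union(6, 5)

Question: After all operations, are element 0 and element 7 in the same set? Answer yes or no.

Answer: no

Derivation:
Step 1: union(1, 12) -> merged; set of 1 now {1, 12}
Step 2: union(5, 11) -> merged; set of 5 now {5, 11}
Step 3: union(2, 8) -> merged; set of 2 now {2, 8}
Step 4: union(1, 6) -> merged; set of 1 now {1, 6, 12}
Step 5: union(0, 5) -> merged; set of 0 now {0, 5, 11}
Step 6: union(3, 1) -> merged; set of 3 now {1, 3, 6, 12}
Step 7: union(13, 5) -> merged; set of 13 now {0, 5, 11, 13}
Step 8: union(5, 13) -> already same set; set of 5 now {0, 5, 11, 13}
Step 9: union(2, 8) -> already same set; set of 2 now {2, 8}
Step 10: union(12, 13) -> merged; set of 12 now {0, 1, 3, 5, 6, 11, 12, 13}
Step 11: union(3, 0) -> already same set; set of 3 now {0, 1, 3, 5, 6, 11, 12, 13}
Step 12: union(13, 12) -> already same set; set of 13 now {0, 1, 3, 5, 6, 11, 12, 13}
Step 13: union(10, 4) -> merged; set of 10 now {4, 10}
Step 14: union(11, 12) -> already same set; set of 11 now {0, 1, 3, 5, 6, 11, 12, 13}
Step 15: union(2, 7) -> merged; set of 2 now {2, 7, 8}
Step 16: union(12, 4) -> merged; set of 12 now {0, 1, 3, 4, 5, 6, 10, 11, 12, 13}
Step 17: union(5, 10) -> already same set; set of 5 now {0, 1, 3, 4, 5, 6, 10, 11, 12, 13}
Step 18: union(9, 11) -> merged; set of 9 now {0, 1, 3, 4, 5, 6, 9, 10, 11, 12, 13}
Step 19: union(6, 12) -> already same set; set of 6 now {0, 1, 3, 4, 5, 6, 9, 10, 11, 12, 13}
Step 20: union(6, 5) -> already same set; set of 6 now {0, 1, 3, 4, 5, 6, 9, 10, 11, 12, 13}
Set of 0: {0, 1, 3, 4, 5, 6, 9, 10, 11, 12, 13}; 7 is not a member.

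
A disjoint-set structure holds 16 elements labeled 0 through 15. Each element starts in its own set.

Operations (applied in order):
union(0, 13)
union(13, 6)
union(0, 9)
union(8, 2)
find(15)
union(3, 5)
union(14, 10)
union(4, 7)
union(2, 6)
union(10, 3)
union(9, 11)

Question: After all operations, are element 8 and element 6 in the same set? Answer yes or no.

Answer: yes

Derivation:
Step 1: union(0, 13) -> merged; set of 0 now {0, 13}
Step 2: union(13, 6) -> merged; set of 13 now {0, 6, 13}
Step 3: union(0, 9) -> merged; set of 0 now {0, 6, 9, 13}
Step 4: union(8, 2) -> merged; set of 8 now {2, 8}
Step 5: find(15) -> no change; set of 15 is {15}
Step 6: union(3, 5) -> merged; set of 3 now {3, 5}
Step 7: union(14, 10) -> merged; set of 14 now {10, 14}
Step 8: union(4, 7) -> merged; set of 4 now {4, 7}
Step 9: union(2, 6) -> merged; set of 2 now {0, 2, 6, 8, 9, 13}
Step 10: union(10, 3) -> merged; set of 10 now {3, 5, 10, 14}
Step 11: union(9, 11) -> merged; set of 9 now {0, 2, 6, 8, 9, 11, 13}
Set of 8: {0, 2, 6, 8, 9, 11, 13}; 6 is a member.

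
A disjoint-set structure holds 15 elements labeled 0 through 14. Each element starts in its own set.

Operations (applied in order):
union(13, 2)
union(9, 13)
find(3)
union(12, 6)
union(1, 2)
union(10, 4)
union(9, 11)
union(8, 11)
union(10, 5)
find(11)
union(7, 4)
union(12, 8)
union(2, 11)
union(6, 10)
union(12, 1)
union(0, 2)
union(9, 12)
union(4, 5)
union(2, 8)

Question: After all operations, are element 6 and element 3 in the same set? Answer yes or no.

Answer: no

Derivation:
Step 1: union(13, 2) -> merged; set of 13 now {2, 13}
Step 2: union(9, 13) -> merged; set of 9 now {2, 9, 13}
Step 3: find(3) -> no change; set of 3 is {3}
Step 4: union(12, 6) -> merged; set of 12 now {6, 12}
Step 5: union(1, 2) -> merged; set of 1 now {1, 2, 9, 13}
Step 6: union(10, 4) -> merged; set of 10 now {4, 10}
Step 7: union(9, 11) -> merged; set of 9 now {1, 2, 9, 11, 13}
Step 8: union(8, 11) -> merged; set of 8 now {1, 2, 8, 9, 11, 13}
Step 9: union(10, 5) -> merged; set of 10 now {4, 5, 10}
Step 10: find(11) -> no change; set of 11 is {1, 2, 8, 9, 11, 13}
Step 11: union(7, 4) -> merged; set of 7 now {4, 5, 7, 10}
Step 12: union(12, 8) -> merged; set of 12 now {1, 2, 6, 8, 9, 11, 12, 13}
Step 13: union(2, 11) -> already same set; set of 2 now {1, 2, 6, 8, 9, 11, 12, 13}
Step 14: union(6, 10) -> merged; set of 6 now {1, 2, 4, 5, 6, 7, 8, 9, 10, 11, 12, 13}
Step 15: union(12, 1) -> already same set; set of 12 now {1, 2, 4, 5, 6, 7, 8, 9, 10, 11, 12, 13}
Step 16: union(0, 2) -> merged; set of 0 now {0, 1, 2, 4, 5, 6, 7, 8, 9, 10, 11, 12, 13}
Step 17: union(9, 12) -> already same set; set of 9 now {0, 1, 2, 4, 5, 6, 7, 8, 9, 10, 11, 12, 13}
Step 18: union(4, 5) -> already same set; set of 4 now {0, 1, 2, 4, 5, 6, 7, 8, 9, 10, 11, 12, 13}
Step 19: union(2, 8) -> already same set; set of 2 now {0, 1, 2, 4, 5, 6, 7, 8, 9, 10, 11, 12, 13}
Set of 6: {0, 1, 2, 4, 5, 6, 7, 8, 9, 10, 11, 12, 13}; 3 is not a member.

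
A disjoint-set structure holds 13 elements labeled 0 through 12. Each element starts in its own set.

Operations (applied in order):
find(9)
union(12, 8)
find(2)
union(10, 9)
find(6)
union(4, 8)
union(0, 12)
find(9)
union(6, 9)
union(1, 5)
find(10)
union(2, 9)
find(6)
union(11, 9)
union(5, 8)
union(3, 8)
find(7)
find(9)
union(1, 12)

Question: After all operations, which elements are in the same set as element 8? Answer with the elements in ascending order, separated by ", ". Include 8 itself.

Step 1: find(9) -> no change; set of 9 is {9}
Step 2: union(12, 8) -> merged; set of 12 now {8, 12}
Step 3: find(2) -> no change; set of 2 is {2}
Step 4: union(10, 9) -> merged; set of 10 now {9, 10}
Step 5: find(6) -> no change; set of 6 is {6}
Step 6: union(4, 8) -> merged; set of 4 now {4, 8, 12}
Step 7: union(0, 12) -> merged; set of 0 now {0, 4, 8, 12}
Step 8: find(9) -> no change; set of 9 is {9, 10}
Step 9: union(6, 9) -> merged; set of 6 now {6, 9, 10}
Step 10: union(1, 5) -> merged; set of 1 now {1, 5}
Step 11: find(10) -> no change; set of 10 is {6, 9, 10}
Step 12: union(2, 9) -> merged; set of 2 now {2, 6, 9, 10}
Step 13: find(6) -> no change; set of 6 is {2, 6, 9, 10}
Step 14: union(11, 9) -> merged; set of 11 now {2, 6, 9, 10, 11}
Step 15: union(5, 8) -> merged; set of 5 now {0, 1, 4, 5, 8, 12}
Step 16: union(3, 8) -> merged; set of 3 now {0, 1, 3, 4, 5, 8, 12}
Step 17: find(7) -> no change; set of 7 is {7}
Step 18: find(9) -> no change; set of 9 is {2, 6, 9, 10, 11}
Step 19: union(1, 12) -> already same set; set of 1 now {0, 1, 3, 4, 5, 8, 12}
Component of 8: {0, 1, 3, 4, 5, 8, 12}

Answer: 0, 1, 3, 4, 5, 8, 12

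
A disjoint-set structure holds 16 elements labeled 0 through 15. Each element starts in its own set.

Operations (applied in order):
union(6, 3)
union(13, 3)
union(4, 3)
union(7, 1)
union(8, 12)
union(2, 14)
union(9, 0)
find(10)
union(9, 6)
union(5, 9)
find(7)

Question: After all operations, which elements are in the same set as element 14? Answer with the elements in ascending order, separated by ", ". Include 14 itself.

Answer: 2, 14

Derivation:
Step 1: union(6, 3) -> merged; set of 6 now {3, 6}
Step 2: union(13, 3) -> merged; set of 13 now {3, 6, 13}
Step 3: union(4, 3) -> merged; set of 4 now {3, 4, 6, 13}
Step 4: union(7, 1) -> merged; set of 7 now {1, 7}
Step 5: union(8, 12) -> merged; set of 8 now {8, 12}
Step 6: union(2, 14) -> merged; set of 2 now {2, 14}
Step 7: union(9, 0) -> merged; set of 9 now {0, 9}
Step 8: find(10) -> no change; set of 10 is {10}
Step 9: union(9, 6) -> merged; set of 9 now {0, 3, 4, 6, 9, 13}
Step 10: union(5, 9) -> merged; set of 5 now {0, 3, 4, 5, 6, 9, 13}
Step 11: find(7) -> no change; set of 7 is {1, 7}
Component of 14: {2, 14}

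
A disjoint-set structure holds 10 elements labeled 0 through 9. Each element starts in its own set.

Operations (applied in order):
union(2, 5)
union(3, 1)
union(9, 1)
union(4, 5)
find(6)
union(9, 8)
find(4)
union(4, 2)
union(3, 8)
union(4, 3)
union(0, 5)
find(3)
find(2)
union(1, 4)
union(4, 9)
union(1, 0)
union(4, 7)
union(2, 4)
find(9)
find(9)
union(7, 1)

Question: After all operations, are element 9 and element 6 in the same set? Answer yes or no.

Step 1: union(2, 5) -> merged; set of 2 now {2, 5}
Step 2: union(3, 1) -> merged; set of 3 now {1, 3}
Step 3: union(9, 1) -> merged; set of 9 now {1, 3, 9}
Step 4: union(4, 5) -> merged; set of 4 now {2, 4, 5}
Step 5: find(6) -> no change; set of 6 is {6}
Step 6: union(9, 8) -> merged; set of 9 now {1, 3, 8, 9}
Step 7: find(4) -> no change; set of 4 is {2, 4, 5}
Step 8: union(4, 2) -> already same set; set of 4 now {2, 4, 5}
Step 9: union(3, 8) -> already same set; set of 3 now {1, 3, 8, 9}
Step 10: union(4, 3) -> merged; set of 4 now {1, 2, 3, 4, 5, 8, 9}
Step 11: union(0, 5) -> merged; set of 0 now {0, 1, 2, 3, 4, 5, 8, 9}
Step 12: find(3) -> no change; set of 3 is {0, 1, 2, 3, 4, 5, 8, 9}
Step 13: find(2) -> no change; set of 2 is {0, 1, 2, 3, 4, 5, 8, 9}
Step 14: union(1, 4) -> already same set; set of 1 now {0, 1, 2, 3, 4, 5, 8, 9}
Step 15: union(4, 9) -> already same set; set of 4 now {0, 1, 2, 3, 4, 5, 8, 9}
Step 16: union(1, 0) -> already same set; set of 1 now {0, 1, 2, 3, 4, 5, 8, 9}
Step 17: union(4, 7) -> merged; set of 4 now {0, 1, 2, 3, 4, 5, 7, 8, 9}
Step 18: union(2, 4) -> already same set; set of 2 now {0, 1, 2, 3, 4, 5, 7, 8, 9}
Step 19: find(9) -> no change; set of 9 is {0, 1, 2, 3, 4, 5, 7, 8, 9}
Step 20: find(9) -> no change; set of 9 is {0, 1, 2, 3, 4, 5, 7, 8, 9}
Step 21: union(7, 1) -> already same set; set of 7 now {0, 1, 2, 3, 4, 5, 7, 8, 9}
Set of 9: {0, 1, 2, 3, 4, 5, 7, 8, 9}; 6 is not a member.

Answer: no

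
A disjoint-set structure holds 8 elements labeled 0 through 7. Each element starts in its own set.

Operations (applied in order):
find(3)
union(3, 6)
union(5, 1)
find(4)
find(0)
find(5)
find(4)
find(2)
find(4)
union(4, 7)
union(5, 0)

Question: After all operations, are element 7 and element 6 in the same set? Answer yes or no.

Step 1: find(3) -> no change; set of 3 is {3}
Step 2: union(3, 6) -> merged; set of 3 now {3, 6}
Step 3: union(5, 1) -> merged; set of 5 now {1, 5}
Step 4: find(4) -> no change; set of 4 is {4}
Step 5: find(0) -> no change; set of 0 is {0}
Step 6: find(5) -> no change; set of 5 is {1, 5}
Step 7: find(4) -> no change; set of 4 is {4}
Step 8: find(2) -> no change; set of 2 is {2}
Step 9: find(4) -> no change; set of 4 is {4}
Step 10: union(4, 7) -> merged; set of 4 now {4, 7}
Step 11: union(5, 0) -> merged; set of 5 now {0, 1, 5}
Set of 7: {4, 7}; 6 is not a member.

Answer: no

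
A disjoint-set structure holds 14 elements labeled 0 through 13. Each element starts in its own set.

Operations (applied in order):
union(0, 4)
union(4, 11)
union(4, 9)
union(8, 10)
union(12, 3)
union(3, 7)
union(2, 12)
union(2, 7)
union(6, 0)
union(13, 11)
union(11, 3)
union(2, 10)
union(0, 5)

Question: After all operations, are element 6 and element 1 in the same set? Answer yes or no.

Answer: no

Derivation:
Step 1: union(0, 4) -> merged; set of 0 now {0, 4}
Step 2: union(4, 11) -> merged; set of 4 now {0, 4, 11}
Step 3: union(4, 9) -> merged; set of 4 now {0, 4, 9, 11}
Step 4: union(8, 10) -> merged; set of 8 now {8, 10}
Step 5: union(12, 3) -> merged; set of 12 now {3, 12}
Step 6: union(3, 7) -> merged; set of 3 now {3, 7, 12}
Step 7: union(2, 12) -> merged; set of 2 now {2, 3, 7, 12}
Step 8: union(2, 7) -> already same set; set of 2 now {2, 3, 7, 12}
Step 9: union(6, 0) -> merged; set of 6 now {0, 4, 6, 9, 11}
Step 10: union(13, 11) -> merged; set of 13 now {0, 4, 6, 9, 11, 13}
Step 11: union(11, 3) -> merged; set of 11 now {0, 2, 3, 4, 6, 7, 9, 11, 12, 13}
Step 12: union(2, 10) -> merged; set of 2 now {0, 2, 3, 4, 6, 7, 8, 9, 10, 11, 12, 13}
Step 13: union(0, 5) -> merged; set of 0 now {0, 2, 3, 4, 5, 6, 7, 8, 9, 10, 11, 12, 13}
Set of 6: {0, 2, 3, 4, 5, 6, 7, 8, 9, 10, 11, 12, 13}; 1 is not a member.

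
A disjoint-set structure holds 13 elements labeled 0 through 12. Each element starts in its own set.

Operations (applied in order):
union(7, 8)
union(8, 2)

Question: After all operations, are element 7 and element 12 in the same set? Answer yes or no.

Answer: no

Derivation:
Step 1: union(7, 8) -> merged; set of 7 now {7, 8}
Step 2: union(8, 2) -> merged; set of 8 now {2, 7, 8}
Set of 7: {2, 7, 8}; 12 is not a member.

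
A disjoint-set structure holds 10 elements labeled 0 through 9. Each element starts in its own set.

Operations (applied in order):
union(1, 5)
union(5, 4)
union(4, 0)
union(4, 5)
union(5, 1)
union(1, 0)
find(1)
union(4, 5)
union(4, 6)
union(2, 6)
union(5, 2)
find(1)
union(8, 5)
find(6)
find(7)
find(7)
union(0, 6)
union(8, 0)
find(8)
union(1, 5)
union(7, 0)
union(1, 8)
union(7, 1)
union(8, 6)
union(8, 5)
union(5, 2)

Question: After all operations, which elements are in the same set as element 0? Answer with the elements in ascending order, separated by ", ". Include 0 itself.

Step 1: union(1, 5) -> merged; set of 1 now {1, 5}
Step 2: union(5, 4) -> merged; set of 5 now {1, 4, 5}
Step 3: union(4, 0) -> merged; set of 4 now {0, 1, 4, 5}
Step 4: union(4, 5) -> already same set; set of 4 now {0, 1, 4, 5}
Step 5: union(5, 1) -> already same set; set of 5 now {0, 1, 4, 5}
Step 6: union(1, 0) -> already same set; set of 1 now {0, 1, 4, 5}
Step 7: find(1) -> no change; set of 1 is {0, 1, 4, 5}
Step 8: union(4, 5) -> already same set; set of 4 now {0, 1, 4, 5}
Step 9: union(4, 6) -> merged; set of 4 now {0, 1, 4, 5, 6}
Step 10: union(2, 6) -> merged; set of 2 now {0, 1, 2, 4, 5, 6}
Step 11: union(5, 2) -> already same set; set of 5 now {0, 1, 2, 4, 5, 6}
Step 12: find(1) -> no change; set of 1 is {0, 1, 2, 4, 5, 6}
Step 13: union(8, 5) -> merged; set of 8 now {0, 1, 2, 4, 5, 6, 8}
Step 14: find(6) -> no change; set of 6 is {0, 1, 2, 4, 5, 6, 8}
Step 15: find(7) -> no change; set of 7 is {7}
Step 16: find(7) -> no change; set of 7 is {7}
Step 17: union(0, 6) -> already same set; set of 0 now {0, 1, 2, 4, 5, 6, 8}
Step 18: union(8, 0) -> already same set; set of 8 now {0, 1, 2, 4, 5, 6, 8}
Step 19: find(8) -> no change; set of 8 is {0, 1, 2, 4, 5, 6, 8}
Step 20: union(1, 5) -> already same set; set of 1 now {0, 1, 2, 4, 5, 6, 8}
Step 21: union(7, 0) -> merged; set of 7 now {0, 1, 2, 4, 5, 6, 7, 8}
Step 22: union(1, 8) -> already same set; set of 1 now {0, 1, 2, 4, 5, 6, 7, 8}
Step 23: union(7, 1) -> already same set; set of 7 now {0, 1, 2, 4, 5, 6, 7, 8}
Step 24: union(8, 6) -> already same set; set of 8 now {0, 1, 2, 4, 5, 6, 7, 8}
Step 25: union(8, 5) -> already same set; set of 8 now {0, 1, 2, 4, 5, 6, 7, 8}
Step 26: union(5, 2) -> already same set; set of 5 now {0, 1, 2, 4, 5, 6, 7, 8}
Component of 0: {0, 1, 2, 4, 5, 6, 7, 8}

Answer: 0, 1, 2, 4, 5, 6, 7, 8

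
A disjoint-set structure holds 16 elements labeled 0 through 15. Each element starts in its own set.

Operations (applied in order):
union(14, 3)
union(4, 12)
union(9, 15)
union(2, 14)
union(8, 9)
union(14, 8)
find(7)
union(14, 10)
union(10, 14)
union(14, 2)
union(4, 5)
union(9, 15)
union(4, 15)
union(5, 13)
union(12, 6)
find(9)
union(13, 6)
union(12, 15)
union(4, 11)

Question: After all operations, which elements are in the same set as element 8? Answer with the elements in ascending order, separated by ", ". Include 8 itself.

Answer: 2, 3, 4, 5, 6, 8, 9, 10, 11, 12, 13, 14, 15

Derivation:
Step 1: union(14, 3) -> merged; set of 14 now {3, 14}
Step 2: union(4, 12) -> merged; set of 4 now {4, 12}
Step 3: union(9, 15) -> merged; set of 9 now {9, 15}
Step 4: union(2, 14) -> merged; set of 2 now {2, 3, 14}
Step 5: union(8, 9) -> merged; set of 8 now {8, 9, 15}
Step 6: union(14, 8) -> merged; set of 14 now {2, 3, 8, 9, 14, 15}
Step 7: find(7) -> no change; set of 7 is {7}
Step 8: union(14, 10) -> merged; set of 14 now {2, 3, 8, 9, 10, 14, 15}
Step 9: union(10, 14) -> already same set; set of 10 now {2, 3, 8, 9, 10, 14, 15}
Step 10: union(14, 2) -> already same set; set of 14 now {2, 3, 8, 9, 10, 14, 15}
Step 11: union(4, 5) -> merged; set of 4 now {4, 5, 12}
Step 12: union(9, 15) -> already same set; set of 9 now {2, 3, 8, 9, 10, 14, 15}
Step 13: union(4, 15) -> merged; set of 4 now {2, 3, 4, 5, 8, 9, 10, 12, 14, 15}
Step 14: union(5, 13) -> merged; set of 5 now {2, 3, 4, 5, 8, 9, 10, 12, 13, 14, 15}
Step 15: union(12, 6) -> merged; set of 12 now {2, 3, 4, 5, 6, 8, 9, 10, 12, 13, 14, 15}
Step 16: find(9) -> no change; set of 9 is {2, 3, 4, 5, 6, 8, 9, 10, 12, 13, 14, 15}
Step 17: union(13, 6) -> already same set; set of 13 now {2, 3, 4, 5, 6, 8, 9, 10, 12, 13, 14, 15}
Step 18: union(12, 15) -> already same set; set of 12 now {2, 3, 4, 5, 6, 8, 9, 10, 12, 13, 14, 15}
Step 19: union(4, 11) -> merged; set of 4 now {2, 3, 4, 5, 6, 8, 9, 10, 11, 12, 13, 14, 15}
Component of 8: {2, 3, 4, 5, 6, 8, 9, 10, 11, 12, 13, 14, 15}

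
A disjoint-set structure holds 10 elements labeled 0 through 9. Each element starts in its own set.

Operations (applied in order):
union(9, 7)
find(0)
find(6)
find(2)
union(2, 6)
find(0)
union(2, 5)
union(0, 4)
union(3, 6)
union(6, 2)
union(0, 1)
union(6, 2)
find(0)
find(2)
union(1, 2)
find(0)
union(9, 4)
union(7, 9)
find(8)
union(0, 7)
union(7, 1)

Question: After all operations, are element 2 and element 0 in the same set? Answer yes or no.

Answer: yes

Derivation:
Step 1: union(9, 7) -> merged; set of 9 now {7, 9}
Step 2: find(0) -> no change; set of 0 is {0}
Step 3: find(6) -> no change; set of 6 is {6}
Step 4: find(2) -> no change; set of 2 is {2}
Step 5: union(2, 6) -> merged; set of 2 now {2, 6}
Step 6: find(0) -> no change; set of 0 is {0}
Step 7: union(2, 5) -> merged; set of 2 now {2, 5, 6}
Step 8: union(0, 4) -> merged; set of 0 now {0, 4}
Step 9: union(3, 6) -> merged; set of 3 now {2, 3, 5, 6}
Step 10: union(6, 2) -> already same set; set of 6 now {2, 3, 5, 6}
Step 11: union(0, 1) -> merged; set of 0 now {0, 1, 4}
Step 12: union(6, 2) -> already same set; set of 6 now {2, 3, 5, 6}
Step 13: find(0) -> no change; set of 0 is {0, 1, 4}
Step 14: find(2) -> no change; set of 2 is {2, 3, 5, 6}
Step 15: union(1, 2) -> merged; set of 1 now {0, 1, 2, 3, 4, 5, 6}
Step 16: find(0) -> no change; set of 0 is {0, 1, 2, 3, 4, 5, 6}
Step 17: union(9, 4) -> merged; set of 9 now {0, 1, 2, 3, 4, 5, 6, 7, 9}
Step 18: union(7, 9) -> already same set; set of 7 now {0, 1, 2, 3, 4, 5, 6, 7, 9}
Step 19: find(8) -> no change; set of 8 is {8}
Step 20: union(0, 7) -> already same set; set of 0 now {0, 1, 2, 3, 4, 5, 6, 7, 9}
Step 21: union(7, 1) -> already same set; set of 7 now {0, 1, 2, 3, 4, 5, 6, 7, 9}
Set of 2: {0, 1, 2, 3, 4, 5, 6, 7, 9}; 0 is a member.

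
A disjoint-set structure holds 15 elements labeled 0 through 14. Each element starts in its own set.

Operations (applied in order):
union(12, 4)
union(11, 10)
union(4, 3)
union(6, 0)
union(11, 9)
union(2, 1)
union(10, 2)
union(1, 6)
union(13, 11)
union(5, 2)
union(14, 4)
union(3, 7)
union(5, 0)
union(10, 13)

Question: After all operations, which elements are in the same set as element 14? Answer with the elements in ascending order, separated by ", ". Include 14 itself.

Step 1: union(12, 4) -> merged; set of 12 now {4, 12}
Step 2: union(11, 10) -> merged; set of 11 now {10, 11}
Step 3: union(4, 3) -> merged; set of 4 now {3, 4, 12}
Step 4: union(6, 0) -> merged; set of 6 now {0, 6}
Step 5: union(11, 9) -> merged; set of 11 now {9, 10, 11}
Step 6: union(2, 1) -> merged; set of 2 now {1, 2}
Step 7: union(10, 2) -> merged; set of 10 now {1, 2, 9, 10, 11}
Step 8: union(1, 6) -> merged; set of 1 now {0, 1, 2, 6, 9, 10, 11}
Step 9: union(13, 11) -> merged; set of 13 now {0, 1, 2, 6, 9, 10, 11, 13}
Step 10: union(5, 2) -> merged; set of 5 now {0, 1, 2, 5, 6, 9, 10, 11, 13}
Step 11: union(14, 4) -> merged; set of 14 now {3, 4, 12, 14}
Step 12: union(3, 7) -> merged; set of 3 now {3, 4, 7, 12, 14}
Step 13: union(5, 0) -> already same set; set of 5 now {0, 1, 2, 5, 6, 9, 10, 11, 13}
Step 14: union(10, 13) -> already same set; set of 10 now {0, 1, 2, 5, 6, 9, 10, 11, 13}
Component of 14: {3, 4, 7, 12, 14}

Answer: 3, 4, 7, 12, 14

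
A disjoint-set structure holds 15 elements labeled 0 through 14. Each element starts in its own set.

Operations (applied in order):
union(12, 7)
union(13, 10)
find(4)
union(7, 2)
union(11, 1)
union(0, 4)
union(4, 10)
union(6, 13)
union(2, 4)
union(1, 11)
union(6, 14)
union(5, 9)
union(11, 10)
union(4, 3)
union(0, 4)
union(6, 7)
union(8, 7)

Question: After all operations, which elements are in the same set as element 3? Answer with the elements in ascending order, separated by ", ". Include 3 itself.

Step 1: union(12, 7) -> merged; set of 12 now {7, 12}
Step 2: union(13, 10) -> merged; set of 13 now {10, 13}
Step 3: find(4) -> no change; set of 4 is {4}
Step 4: union(7, 2) -> merged; set of 7 now {2, 7, 12}
Step 5: union(11, 1) -> merged; set of 11 now {1, 11}
Step 6: union(0, 4) -> merged; set of 0 now {0, 4}
Step 7: union(4, 10) -> merged; set of 4 now {0, 4, 10, 13}
Step 8: union(6, 13) -> merged; set of 6 now {0, 4, 6, 10, 13}
Step 9: union(2, 4) -> merged; set of 2 now {0, 2, 4, 6, 7, 10, 12, 13}
Step 10: union(1, 11) -> already same set; set of 1 now {1, 11}
Step 11: union(6, 14) -> merged; set of 6 now {0, 2, 4, 6, 7, 10, 12, 13, 14}
Step 12: union(5, 9) -> merged; set of 5 now {5, 9}
Step 13: union(11, 10) -> merged; set of 11 now {0, 1, 2, 4, 6, 7, 10, 11, 12, 13, 14}
Step 14: union(4, 3) -> merged; set of 4 now {0, 1, 2, 3, 4, 6, 7, 10, 11, 12, 13, 14}
Step 15: union(0, 4) -> already same set; set of 0 now {0, 1, 2, 3, 4, 6, 7, 10, 11, 12, 13, 14}
Step 16: union(6, 7) -> already same set; set of 6 now {0, 1, 2, 3, 4, 6, 7, 10, 11, 12, 13, 14}
Step 17: union(8, 7) -> merged; set of 8 now {0, 1, 2, 3, 4, 6, 7, 8, 10, 11, 12, 13, 14}
Component of 3: {0, 1, 2, 3, 4, 6, 7, 8, 10, 11, 12, 13, 14}

Answer: 0, 1, 2, 3, 4, 6, 7, 8, 10, 11, 12, 13, 14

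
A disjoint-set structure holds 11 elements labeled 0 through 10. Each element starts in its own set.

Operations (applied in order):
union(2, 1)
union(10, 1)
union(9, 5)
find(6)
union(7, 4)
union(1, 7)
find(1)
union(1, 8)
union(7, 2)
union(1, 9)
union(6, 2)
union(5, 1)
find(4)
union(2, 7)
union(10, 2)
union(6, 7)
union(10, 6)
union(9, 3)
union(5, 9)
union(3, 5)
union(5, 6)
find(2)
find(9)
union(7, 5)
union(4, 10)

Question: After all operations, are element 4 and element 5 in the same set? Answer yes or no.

Answer: yes

Derivation:
Step 1: union(2, 1) -> merged; set of 2 now {1, 2}
Step 2: union(10, 1) -> merged; set of 10 now {1, 2, 10}
Step 3: union(9, 5) -> merged; set of 9 now {5, 9}
Step 4: find(6) -> no change; set of 6 is {6}
Step 5: union(7, 4) -> merged; set of 7 now {4, 7}
Step 6: union(1, 7) -> merged; set of 1 now {1, 2, 4, 7, 10}
Step 7: find(1) -> no change; set of 1 is {1, 2, 4, 7, 10}
Step 8: union(1, 8) -> merged; set of 1 now {1, 2, 4, 7, 8, 10}
Step 9: union(7, 2) -> already same set; set of 7 now {1, 2, 4, 7, 8, 10}
Step 10: union(1, 9) -> merged; set of 1 now {1, 2, 4, 5, 7, 8, 9, 10}
Step 11: union(6, 2) -> merged; set of 6 now {1, 2, 4, 5, 6, 7, 8, 9, 10}
Step 12: union(5, 1) -> already same set; set of 5 now {1, 2, 4, 5, 6, 7, 8, 9, 10}
Step 13: find(4) -> no change; set of 4 is {1, 2, 4, 5, 6, 7, 8, 9, 10}
Step 14: union(2, 7) -> already same set; set of 2 now {1, 2, 4, 5, 6, 7, 8, 9, 10}
Step 15: union(10, 2) -> already same set; set of 10 now {1, 2, 4, 5, 6, 7, 8, 9, 10}
Step 16: union(6, 7) -> already same set; set of 6 now {1, 2, 4, 5, 6, 7, 8, 9, 10}
Step 17: union(10, 6) -> already same set; set of 10 now {1, 2, 4, 5, 6, 7, 8, 9, 10}
Step 18: union(9, 3) -> merged; set of 9 now {1, 2, 3, 4, 5, 6, 7, 8, 9, 10}
Step 19: union(5, 9) -> already same set; set of 5 now {1, 2, 3, 4, 5, 6, 7, 8, 9, 10}
Step 20: union(3, 5) -> already same set; set of 3 now {1, 2, 3, 4, 5, 6, 7, 8, 9, 10}
Step 21: union(5, 6) -> already same set; set of 5 now {1, 2, 3, 4, 5, 6, 7, 8, 9, 10}
Step 22: find(2) -> no change; set of 2 is {1, 2, 3, 4, 5, 6, 7, 8, 9, 10}
Step 23: find(9) -> no change; set of 9 is {1, 2, 3, 4, 5, 6, 7, 8, 9, 10}
Step 24: union(7, 5) -> already same set; set of 7 now {1, 2, 3, 4, 5, 6, 7, 8, 9, 10}
Step 25: union(4, 10) -> already same set; set of 4 now {1, 2, 3, 4, 5, 6, 7, 8, 9, 10}
Set of 4: {1, 2, 3, 4, 5, 6, 7, 8, 9, 10}; 5 is a member.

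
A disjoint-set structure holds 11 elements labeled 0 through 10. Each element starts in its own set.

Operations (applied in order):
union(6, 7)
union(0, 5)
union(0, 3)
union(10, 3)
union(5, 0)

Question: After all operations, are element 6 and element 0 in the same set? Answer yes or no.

Step 1: union(6, 7) -> merged; set of 6 now {6, 7}
Step 2: union(0, 5) -> merged; set of 0 now {0, 5}
Step 3: union(0, 3) -> merged; set of 0 now {0, 3, 5}
Step 4: union(10, 3) -> merged; set of 10 now {0, 3, 5, 10}
Step 5: union(5, 0) -> already same set; set of 5 now {0, 3, 5, 10}
Set of 6: {6, 7}; 0 is not a member.

Answer: no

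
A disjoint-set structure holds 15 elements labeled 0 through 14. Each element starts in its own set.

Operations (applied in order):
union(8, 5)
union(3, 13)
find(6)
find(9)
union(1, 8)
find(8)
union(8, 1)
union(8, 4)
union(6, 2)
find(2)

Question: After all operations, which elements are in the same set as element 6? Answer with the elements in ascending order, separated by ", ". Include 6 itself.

Step 1: union(8, 5) -> merged; set of 8 now {5, 8}
Step 2: union(3, 13) -> merged; set of 3 now {3, 13}
Step 3: find(6) -> no change; set of 6 is {6}
Step 4: find(9) -> no change; set of 9 is {9}
Step 5: union(1, 8) -> merged; set of 1 now {1, 5, 8}
Step 6: find(8) -> no change; set of 8 is {1, 5, 8}
Step 7: union(8, 1) -> already same set; set of 8 now {1, 5, 8}
Step 8: union(8, 4) -> merged; set of 8 now {1, 4, 5, 8}
Step 9: union(6, 2) -> merged; set of 6 now {2, 6}
Step 10: find(2) -> no change; set of 2 is {2, 6}
Component of 6: {2, 6}

Answer: 2, 6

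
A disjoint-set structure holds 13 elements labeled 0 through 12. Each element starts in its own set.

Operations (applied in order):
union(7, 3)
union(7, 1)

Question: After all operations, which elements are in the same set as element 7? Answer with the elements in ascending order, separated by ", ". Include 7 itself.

Answer: 1, 3, 7

Derivation:
Step 1: union(7, 3) -> merged; set of 7 now {3, 7}
Step 2: union(7, 1) -> merged; set of 7 now {1, 3, 7}
Component of 7: {1, 3, 7}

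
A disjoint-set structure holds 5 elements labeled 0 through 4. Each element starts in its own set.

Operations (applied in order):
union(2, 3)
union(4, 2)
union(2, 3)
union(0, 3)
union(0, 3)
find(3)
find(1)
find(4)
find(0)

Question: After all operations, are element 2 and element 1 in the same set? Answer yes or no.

Answer: no

Derivation:
Step 1: union(2, 3) -> merged; set of 2 now {2, 3}
Step 2: union(4, 2) -> merged; set of 4 now {2, 3, 4}
Step 3: union(2, 3) -> already same set; set of 2 now {2, 3, 4}
Step 4: union(0, 3) -> merged; set of 0 now {0, 2, 3, 4}
Step 5: union(0, 3) -> already same set; set of 0 now {0, 2, 3, 4}
Step 6: find(3) -> no change; set of 3 is {0, 2, 3, 4}
Step 7: find(1) -> no change; set of 1 is {1}
Step 8: find(4) -> no change; set of 4 is {0, 2, 3, 4}
Step 9: find(0) -> no change; set of 0 is {0, 2, 3, 4}
Set of 2: {0, 2, 3, 4}; 1 is not a member.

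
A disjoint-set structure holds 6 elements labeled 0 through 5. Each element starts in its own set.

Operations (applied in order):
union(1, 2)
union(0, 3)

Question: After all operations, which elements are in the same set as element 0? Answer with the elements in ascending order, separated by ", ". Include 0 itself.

Step 1: union(1, 2) -> merged; set of 1 now {1, 2}
Step 2: union(0, 3) -> merged; set of 0 now {0, 3}
Component of 0: {0, 3}

Answer: 0, 3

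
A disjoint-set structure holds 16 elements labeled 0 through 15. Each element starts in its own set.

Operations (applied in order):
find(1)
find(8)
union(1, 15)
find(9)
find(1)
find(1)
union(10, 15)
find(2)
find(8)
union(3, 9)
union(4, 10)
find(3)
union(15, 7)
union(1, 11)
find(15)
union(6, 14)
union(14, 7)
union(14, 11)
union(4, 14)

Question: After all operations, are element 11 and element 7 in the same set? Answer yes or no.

Answer: yes

Derivation:
Step 1: find(1) -> no change; set of 1 is {1}
Step 2: find(8) -> no change; set of 8 is {8}
Step 3: union(1, 15) -> merged; set of 1 now {1, 15}
Step 4: find(9) -> no change; set of 9 is {9}
Step 5: find(1) -> no change; set of 1 is {1, 15}
Step 6: find(1) -> no change; set of 1 is {1, 15}
Step 7: union(10, 15) -> merged; set of 10 now {1, 10, 15}
Step 8: find(2) -> no change; set of 2 is {2}
Step 9: find(8) -> no change; set of 8 is {8}
Step 10: union(3, 9) -> merged; set of 3 now {3, 9}
Step 11: union(4, 10) -> merged; set of 4 now {1, 4, 10, 15}
Step 12: find(3) -> no change; set of 3 is {3, 9}
Step 13: union(15, 7) -> merged; set of 15 now {1, 4, 7, 10, 15}
Step 14: union(1, 11) -> merged; set of 1 now {1, 4, 7, 10, 11, 15}
Step 15: find(15) -> no change; set of 15 is {1, 4, 7, 10, 11, 15}
Step 16: union(6, 14) -> merged; set of 6 now {6, 14}
Step 17: union(14, 7) -> merged; set of 14 now {1, 4, 6, 7, 10, 11, 14, 15}
Step 18: union(14, 11) -> already same set; set of 14 now {1, 4, 6, 7, 10, 11, 14, 15}
Step 19: union(4, 14) -> already same set; set of 4 now {1, 4, 6, 7, 10, 11, 14, 15}
Set of 11: {1, 4, 6, 7, 10, 11, 14, 15}; 7 is a member.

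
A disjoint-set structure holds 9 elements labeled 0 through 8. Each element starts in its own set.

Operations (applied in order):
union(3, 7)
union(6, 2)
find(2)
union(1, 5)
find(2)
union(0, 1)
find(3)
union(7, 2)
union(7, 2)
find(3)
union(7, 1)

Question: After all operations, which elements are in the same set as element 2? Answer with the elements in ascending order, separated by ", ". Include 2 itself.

Step 1: union(3, 7) -> merged; set of 3 now {3, 7}
Step 2: union(6, 2) -> merged; set of 6 now {2, 6}
Step 3: find(2) -> no change; set of 2 is {2, 6}
Step 4: union(1, 5) -> merged; set of 1 now {1, 5}
Step 5: find(2) -> no change; set of 2 is {2, 6}
Step 6: union(0, 1) -> merged; set of 0 now {0, 1, 5}
Step 7: find(3) -> no change; set of 3 is {3, 7}
Step 8: union(7, 2) -> merged; set of 7 now {2, 3, 6, 7}
Step 9: union(7, 2) -> already same set; set of 7 now {2, 3, 6, 7}
Step 10: find(3) -> no change; set of 3 is {2, 3, 6, 7}
Step 11: union(7, 1) -> merged; set of 7 now {0, 1, 2, 3, 5, 6, 7}
Component of 2: {0, 1, 2, 3, 5, 6, 7}

Answer: 0, 1, 2, 3, 5, 6, 7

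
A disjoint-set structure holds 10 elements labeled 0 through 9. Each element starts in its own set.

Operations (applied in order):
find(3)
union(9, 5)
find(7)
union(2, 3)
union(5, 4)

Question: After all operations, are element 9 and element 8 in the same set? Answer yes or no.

Answer: no

Derivation:
Step 1: find(3) -> no change; set of 3 is {3}
Step 2: union(9, 5) -> merged; set of 9 now {5, 9}
Step 3: find(7) -> no change; set of 7 is {7}
Step 4: union(2, 3) -> merged; set of 2 now {2, 3}
Step 5: union(5, 4) -> merged; set of 5 now {4, 5, 9}
Set of 9: {4, 5, 9}; 8 is not a member.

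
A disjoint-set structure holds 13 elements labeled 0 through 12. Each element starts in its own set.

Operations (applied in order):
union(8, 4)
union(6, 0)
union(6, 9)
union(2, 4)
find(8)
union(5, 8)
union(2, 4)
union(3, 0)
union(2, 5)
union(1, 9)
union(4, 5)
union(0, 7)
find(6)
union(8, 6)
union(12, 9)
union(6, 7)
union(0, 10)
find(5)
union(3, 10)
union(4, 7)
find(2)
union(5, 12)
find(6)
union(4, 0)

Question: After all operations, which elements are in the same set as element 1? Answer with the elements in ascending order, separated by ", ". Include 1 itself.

Step 1: union(8, 4) -> merged; set of 8 now {4, 8}
Step 2: union(6, 0) -> merged; set of 6 now {0, 6}
Step 3: union(6, 9) -> merged; set of 6 now {0, 6, 9}
Step 4: union(2, 4) -> merged; set of 2 now {2, 4, 8}
Step 5: find(8) -> no change; set of 8 is {2, 4, 8}
Step 6: union(5, 8) -> merged; set of 5 now {2, 4, 5, 8}
Step 7: union(2, 4) -> already same set; set of 2 now {2, 4, 5, 8}
Step 8: union(3, 0) -> merged; set of 3 now {0, 3, 6, 9}
Step 9: union(2, 5) -> already same set; set of 2 now {2, 4, 5, 8}
Step 10: union(1, 9) -> merged; set of 1 now {0, 1, 3, 6, 9}
Step 11: union(4, 5) -> already same set; set of 4 now {2, 4, 5, 8}
Step 12: union(0, 7) -> merged; set of 0 now {0, 1, 3, 6, 7, 9}
Step 13: find(6) -> no change; set of 6 is {0, 1, 3, 6, 7, 9}
Step 14: union(8, 6) -> merged; set of 8 now {0, 1, 2, 3, 4, 5, 6, 7, 8, 9}
Step 15: union(12, 9) -> merged; set of 12 now {0, 1, 2, 3, 4, 5, 6, 7, 8, 9, 12}
Step 16: union(6, 7) -> already same set; set of 6 now {0, 1, 2, 3, 4, 5, 6, 7, 8, 9, 12}
Step 17: union(0, 10) -> merged; set of 0 now {0, 1, 2, 3, 4, 5, 6, 7, 8, 9, 10, 12}
Step 18: find(5) -> no change; set of 5 is {0, 1, 2, 3, 4, 5, 6, 7, 8, 9, 10, 12}
Step 19: union(3, 10) -> already same set; set of 3 now {0, 1, 2, 3, 4, 5, 6, 7, 8, 9, 10, 12}
Step 20: union(4, 7) -> already same set; set of 4 now {0, 1, 2, 3, 4, 5, 6, 7, 8, 9, 10, 12}
Step 21: find(2) -> no change; set of 2 is {0, 1, 2, 3, 4, 5, 6, 7, 8, 9, 10, 12}
Step 22: union(5, 12) -> already same set; set of 5 now {0, 1, 2, 3, 4, 5, 6, 7, 8, 9, 10, 12}
Step 23: find(6) -> no change; set of 6 is {0, 1, 2, 3, 4, 5, 6, 7, 8, 9, 10, 12}
Step 24: union(4, 0) -> already same set; set of 4 now {0, 1, 2, 3, 4, 5, 6, 7, 8, 9, 10, 12}
Component of 1: {0, 1, 2, 3, 4, 5, 6, 7, 8, 9, 10, 12}

Answer: 0, 1, 2, 3, 4, 5, 6, 7, 8, 9, 10, 12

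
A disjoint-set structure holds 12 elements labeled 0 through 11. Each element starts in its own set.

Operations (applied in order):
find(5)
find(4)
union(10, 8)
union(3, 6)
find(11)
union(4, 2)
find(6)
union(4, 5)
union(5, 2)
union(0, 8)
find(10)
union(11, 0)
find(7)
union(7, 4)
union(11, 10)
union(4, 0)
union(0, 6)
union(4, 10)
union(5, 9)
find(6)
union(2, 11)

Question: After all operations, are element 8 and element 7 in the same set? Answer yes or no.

Answer: yes

Derivation:
Step 1: find(5) -> no change; set of 5 is {5}
Step 2: find(4) -> no change; set of 4 is {4}
Step 3: union(10, 8) -> merged; set of 10 now {8, 10}
Step 4: union(3, 6) -> merged; set of 3 now {3, 6}
Step 5: find(11) -> no change; set of 11 is {11}
Step 6: union(4, 2) -> merged; set of 4 now {2, 4}
Step 7: find(6) -> no change; set of 6 is {3, 6}
Step 8: union(4, 5) -> merged; set of 4 now {2, 4, 5}
Step 9: union(5, 2) -> already same set; set of 5 now {2, 4, 5}
Step 10: union(0, 8) -> merged; set of 0 now {0, 8, 10}
Step 11: find(10) -> no change; set of 10 is {0, 8, 10}
Step 12: union(11, 0) -> merged; set of 11 now {0, 8, 10, 11}
Step 13: find(7) -> no change; set of 7 is {7}
Step 14: union(7, 4) -> merged; set of 7 now {2, 4, 5, 7}
Step 15: union(11, 10) -> already same set; set of 11 now {0, 8, 10, 11}
Step 16: union(4, 0) -> merged; set of 4 now {0, 2, 4, 5, 7, 8, 10, 11}
Step 17: union(0, 6) -> merged; set of 0 now {0, 2, 3, 4, 5, 6, 7, 8, 10, 11}
Step 18: union(4, 10) -> already same set; set of 4 now {0, 2, 3, 4, 5, 6, 7, 8, 10, 11}
Step 19: union(5, 9) -> merged; set of 5 now {0, 2, 3, 4, 5, 6, 7, 8, 9, 10, 11}
Step 20: find(6) -> no change; set of 6 is {0, 2, 3, 4, 5, 6, 7, 8, 9, 10, 11}
Step 21: union(2, 11) -> already same set; set of 2 now {0, 2, 3, 4, 5, 6, 7, 8, 9, 10, 11}
Set of 8: {0, 2, 3, 4, 5, 6, 7, 8, 9, 10, 11}; 7 is a member.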